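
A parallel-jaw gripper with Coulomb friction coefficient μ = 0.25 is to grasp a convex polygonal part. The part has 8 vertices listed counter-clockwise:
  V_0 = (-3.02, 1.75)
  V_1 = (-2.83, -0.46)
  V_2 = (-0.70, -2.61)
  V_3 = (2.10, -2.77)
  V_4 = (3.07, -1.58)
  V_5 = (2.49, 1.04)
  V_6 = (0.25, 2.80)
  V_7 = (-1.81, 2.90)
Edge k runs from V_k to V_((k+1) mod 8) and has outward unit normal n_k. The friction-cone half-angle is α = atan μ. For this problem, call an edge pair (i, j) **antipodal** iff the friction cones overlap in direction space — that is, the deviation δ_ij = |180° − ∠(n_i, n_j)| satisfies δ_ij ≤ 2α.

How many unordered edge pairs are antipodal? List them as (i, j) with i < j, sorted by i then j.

α = atan 0.25 = 14.04°;  2α = 28.07°
n_0 = (-0.9963, -0.0857)
n_1 = (-0.7104, -0.7038)
n_2 = (-0.0570, -0.9984)
n_3 = (+0.7751, -0.6318)
n_4 = (+0.9764, +0.2161)
n_5 = (+0.6178, +0.7863)
n_6 = (+0.0485, +0.9988)
n_7 = (-0.6889, +0.7248)
  (0,1): δ = 140.18°  ·
  (0,2): δ = 98.18°  ·
  (0,3): δ = 44.10°  ·
  (0,4): δ = 7.57°  ✓
  (0,5): δ = 46.93°  ·
  (0,6): δ = 82.31°  ·
  (0,7): δ = 128.63°  ·
  (1,2): δ = 138.00°  ·
  (1,3): δ = 83.92°  ·
  (1,4): δ = 32.25°  ·
  (1,5): δ = 7.11°  ✓
  (1,6): δ = 42.49°  ·
  (1,7): δ = 88.81°  ·
  (2,3): δ = 125.91°  ·
  (2,4): δ = 74.25°  ·
  (2,5): δ = 34.89°  ·
  (2,6): δ = 0.49°  ✓
  (2,7): δ = 46.81°  ·
  (3,4): δ = 128.33°  ·
  (3,5): δ = 88.97°  ·
  (3,6): δ = 53.59°  ·
  (3,7): δ = 7.27°  ✓
  (4,5): δ = 140.64°  ·
  (4,6): δ = 105.26°  ·
  (4,7): δ = 58.94°  ·
  (5,6): δ = 144.62°  ·
  (5,7): δ = 98.30°  ·
  (6,7): δ = 133.68°  ·
antipodal pairs: 4

count = 4; pairs: (0,4), (1,5), (2,6), (3,7)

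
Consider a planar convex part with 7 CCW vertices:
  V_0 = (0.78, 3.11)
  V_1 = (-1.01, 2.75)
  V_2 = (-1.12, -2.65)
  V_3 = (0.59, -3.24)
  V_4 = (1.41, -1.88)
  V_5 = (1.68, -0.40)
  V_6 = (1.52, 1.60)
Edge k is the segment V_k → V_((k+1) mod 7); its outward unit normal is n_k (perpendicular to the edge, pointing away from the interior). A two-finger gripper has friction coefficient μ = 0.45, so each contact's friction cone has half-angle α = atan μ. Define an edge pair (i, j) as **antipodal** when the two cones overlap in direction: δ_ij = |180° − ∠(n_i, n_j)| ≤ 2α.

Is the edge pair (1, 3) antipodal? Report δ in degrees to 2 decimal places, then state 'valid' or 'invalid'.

δ = 29.92°, valid

α = atan 0.45 = 24.23°;  2α = 48.46°
edge 1: e_1 = (-0.11, -5.40);  n_1 = (-0.9998, +0.0204)
edge 3: e_3 = (+0.82, +1.36);  n_3 = (+0.8564, -0.5163)
∠(n_1, n_3) = 150.08°
δ = |180° − 150.08°| = 29.92°
29.92° ≤ 2α = 48.46°  →  valid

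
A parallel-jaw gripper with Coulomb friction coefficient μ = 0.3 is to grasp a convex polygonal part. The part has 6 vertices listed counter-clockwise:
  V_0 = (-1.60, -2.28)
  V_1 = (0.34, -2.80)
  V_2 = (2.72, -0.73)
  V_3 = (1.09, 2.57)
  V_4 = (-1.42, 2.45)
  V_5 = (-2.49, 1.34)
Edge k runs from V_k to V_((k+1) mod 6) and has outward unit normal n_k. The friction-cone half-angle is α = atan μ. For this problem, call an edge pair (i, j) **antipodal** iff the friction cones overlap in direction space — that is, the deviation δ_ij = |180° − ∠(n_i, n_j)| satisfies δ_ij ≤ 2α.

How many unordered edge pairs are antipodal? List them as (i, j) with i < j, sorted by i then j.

α = atan 0.3 = 16.70°;  2α = 33.40°
n_0 = (-0.2589, -0.9659)
n_1 = (+0.6563, -0.7545)
n_2 = (+0.8966, +0.4429)
n_3 = (-0.0478, +0.9989)
n_4 = (-0.7200, +0.6940)
n_5 = (-0.9711, -0.2387)
  (0,1): δ = 123.98°  ·
  (0,2): δ = 48.71°  ·
  (0,3): δ = 17.74°  ✓
  (0,4): δ = 61.06°  ·
  (0,5): δ = 118.82°  ·
  (1,2): δ = 104.73°  ·
  (1,3): δ = 38.28°  ·
  (1,4): δ = 5.04°  ✓
  (1,5): δ = 62.80°  ·
  (2,3): δ = 113.55°  ·
  (2,4): δ = 70.24°  ·
  (2,5): δ = 12.47°  ✓
  (3,4): δ = 136.69°  ·
  (3,5): δ = 78.92°  ·
  (4,5): δ = 122.24°  ·
antipodal pairs: 3

count = 3; pairs: (0,3), (1,4), (2,5)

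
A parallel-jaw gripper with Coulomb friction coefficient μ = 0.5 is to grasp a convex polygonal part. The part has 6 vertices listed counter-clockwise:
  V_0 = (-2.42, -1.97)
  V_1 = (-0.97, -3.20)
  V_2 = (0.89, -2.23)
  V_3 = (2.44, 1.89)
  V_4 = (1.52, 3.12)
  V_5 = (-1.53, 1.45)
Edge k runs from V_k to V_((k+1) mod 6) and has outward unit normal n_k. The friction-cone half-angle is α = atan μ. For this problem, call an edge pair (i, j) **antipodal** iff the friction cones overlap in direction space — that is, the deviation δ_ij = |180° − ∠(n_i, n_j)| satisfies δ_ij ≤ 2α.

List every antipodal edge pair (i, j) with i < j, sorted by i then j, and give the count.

α = atan 0.5 = 26.57°;  2α = 53.13°
n_0 = (-0.6469, -0.7626)
n_1 = (+0.4624, -0.8867)
n_2 = (+0.9360, -0.3521)
n_3 = (+0.8008, +0.5990)
n_4 = (-0.4803, +0.8771)
n_5 = (-0.9678, +0.2518)
  (0,1): δ = 112.15°  ·
  (0,2): δ = 70.31°  ·
  (0,3): δ = 12.90°  ✓
  (0,4): δ = 69.01°  ·
  (0,5): δ = 115.72°  ·
  (1,2): δ = 138.16°  ·
  (1,3): δ = 80.75°  ·
  (1,4): δ = 1.16°  ✓
  (1,5): δ = 47.87°  ✓
  (2,3): δ = 122.59°  ·
  (2,4): δ = 40.68°  ✓
  (2,5): δ = 6.03°  ✓
  (3,4): δ = 98.09°  ·
  (3,5): δ = 51.38°  ✓
  (4,5): δ = 133.29°  ·
antipodal pairs: 6

count = 6; pairs: (0,3), (1,4), (1,5), (2,4), (2,5), (3,5)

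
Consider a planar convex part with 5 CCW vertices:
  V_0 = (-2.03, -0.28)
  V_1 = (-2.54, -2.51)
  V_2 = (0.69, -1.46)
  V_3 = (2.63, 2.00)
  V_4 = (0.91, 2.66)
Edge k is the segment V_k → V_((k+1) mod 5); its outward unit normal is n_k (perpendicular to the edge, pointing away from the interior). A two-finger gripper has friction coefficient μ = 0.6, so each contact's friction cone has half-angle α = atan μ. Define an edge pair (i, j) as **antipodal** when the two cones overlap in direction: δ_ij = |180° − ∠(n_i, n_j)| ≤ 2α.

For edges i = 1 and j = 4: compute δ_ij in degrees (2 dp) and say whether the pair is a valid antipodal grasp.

δ = 26.99°, valid

α = atan 0.6 = 30.96°;  2α = 61.93°
edge 1: e_1 = (+3.23, +1.05);  n_1 = (+0.3092, -0.9510)
edge 4: e_4 = (-2.94, -2.94);  n_4 = (-0.7071, +0.7071)
∠(n_1, n_4) = 153.01°
δ = |180° − 153.01°| = 26.99°
26.99° ≤ 2α = 61.93°  →  valid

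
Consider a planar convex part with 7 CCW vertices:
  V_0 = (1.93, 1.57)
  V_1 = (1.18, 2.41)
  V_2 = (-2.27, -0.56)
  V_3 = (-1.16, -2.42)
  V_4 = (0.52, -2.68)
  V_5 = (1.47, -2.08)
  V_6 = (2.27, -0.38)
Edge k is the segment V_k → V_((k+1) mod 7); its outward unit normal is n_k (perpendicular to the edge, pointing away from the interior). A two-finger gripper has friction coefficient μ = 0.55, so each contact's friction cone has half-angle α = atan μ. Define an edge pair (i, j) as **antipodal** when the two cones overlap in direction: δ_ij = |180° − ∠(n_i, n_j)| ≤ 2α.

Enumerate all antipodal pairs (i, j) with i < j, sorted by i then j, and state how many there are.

α = atan 0.55 = 28.81°;  2α = 57.62°
n_0 = (+0.7459, +0.6660)
n_1 = (-0.6524, +0.7579)
n_2 = (-0.8587, -0.5125)
n_3 = (-0.1529, -0.9882)
n_4 = (+0.5340, -0.8455)
n_5 = (+0.9048, -0.4258)
n_6 = (+0.9851, +0.1718)
  (0,1): δ = 91.04°  ·
  (0,2): δ = 10.93°  ✓
  (0,3): δ = 39.44°  ✓
  (0,4): δ = 80.52°  ·
  (0,5): δ = 113.04°  ·
  (0,6): δ = 148.13°  ·
  (1,2): δ = 99.90°  ·
  (1,3): δ = 49.52°  ✓
  (1,4): δ = 8.45°  ✓
  (1,5): δ = 24.07°  ✓
  (1,6): δ = 59.17°  ·
  (2,3): δ = 129.63°  ·
  (2,4): δ = 88.55°  ·
  (2,5): δ = 56.03°  ✓
  (2,6): δ = 20.94°  ✓
  (3,4): δ = 138.93°  ·
  (3,5): δ = 106.40°  ·
  (3,6): δ = 71.31°  ·
  (4,5): δ = 147.48°  ·
  (4,6): δ = 112.39°  ·
  (5,6): δ = 144.91°  ·
antipodal pairs: 7

count = 7; pairs: (0,2), (0,3), (1,3), (1,4), (1,5), (2,5), (2,6)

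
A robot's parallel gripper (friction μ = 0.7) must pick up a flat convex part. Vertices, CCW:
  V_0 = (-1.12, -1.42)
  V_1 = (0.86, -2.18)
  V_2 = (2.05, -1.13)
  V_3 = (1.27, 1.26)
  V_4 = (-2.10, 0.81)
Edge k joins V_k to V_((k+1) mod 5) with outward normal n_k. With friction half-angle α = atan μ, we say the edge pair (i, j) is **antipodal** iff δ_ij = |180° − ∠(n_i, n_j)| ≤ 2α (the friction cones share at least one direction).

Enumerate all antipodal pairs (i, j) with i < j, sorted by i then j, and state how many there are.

count = 4; pairs: (0,2), (0,3), (1,3), (2,4)

α = atan 0.7 = 34.99°;  2α = 69.98°
n_0 = (-0.3583, -0.9336)
n_1 = (+0.6616, -0.7498)
n_2 = (+0.9507, +0.3103)
n_3 = (-0.1324, +0.9912)
n_4 = (-0.9155, -0.4023)
  (0,1): δ = 117.58°  ·
  (0,2): δ = 50.93°  ✓
  (0,3): δ = 28.60°  ✓
  (0,4): δ = 134.72°  ·
  (1,2): δ = 113.35°  ·
  (1,3): δ = 33.82°  ✓
  (1,4): δ = 72.30°  ·
  (2,3): δ = 100.47°  ·
  (2,4): δ = 5.65°  ✓
  (3,4): δ = 73.88°  ·
antipodal pairs: 4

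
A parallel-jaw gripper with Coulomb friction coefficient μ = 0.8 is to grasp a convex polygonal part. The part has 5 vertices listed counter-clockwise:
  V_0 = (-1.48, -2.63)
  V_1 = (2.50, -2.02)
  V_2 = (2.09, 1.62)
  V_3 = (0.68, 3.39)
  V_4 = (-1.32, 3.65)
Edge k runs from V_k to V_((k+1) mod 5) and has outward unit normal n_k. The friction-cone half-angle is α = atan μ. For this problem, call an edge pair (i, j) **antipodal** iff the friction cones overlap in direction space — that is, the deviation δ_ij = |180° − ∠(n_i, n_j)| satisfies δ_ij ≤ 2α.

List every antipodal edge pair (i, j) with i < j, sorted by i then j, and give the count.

α = atan 0.8 = 38.66°;  2α = 77.32°
n_0 = (+0.1515, -0.9885)
n_1 = (+0.9937, +0.1119)
n_2 = (+0.7822, +0.6231)
n_3 = (+0.1289, +0.9917)
n_4 = (-0.9997, +0.0255)
  (0,1): δ = 92.29°  ·
  (0,2): δ = 60.17°  ✓
  (0,3): δ = 16.12°  ✓
  (0,4): δ = 79.83°  ·
  (1,2): δ = 147.89°  ·
  (1,3): δ = 103.83°  ·
  (1,4): δ = 7.89°  ✓
  (2,3): δ = 135.95°  ·
  (2,4): δ = 40.00°  ✓
  (3,4): δ = 84.05°  ·
antipodal pairs: 4

count = 4; pairs: (0,2), (0,3), (1,4), (2,4)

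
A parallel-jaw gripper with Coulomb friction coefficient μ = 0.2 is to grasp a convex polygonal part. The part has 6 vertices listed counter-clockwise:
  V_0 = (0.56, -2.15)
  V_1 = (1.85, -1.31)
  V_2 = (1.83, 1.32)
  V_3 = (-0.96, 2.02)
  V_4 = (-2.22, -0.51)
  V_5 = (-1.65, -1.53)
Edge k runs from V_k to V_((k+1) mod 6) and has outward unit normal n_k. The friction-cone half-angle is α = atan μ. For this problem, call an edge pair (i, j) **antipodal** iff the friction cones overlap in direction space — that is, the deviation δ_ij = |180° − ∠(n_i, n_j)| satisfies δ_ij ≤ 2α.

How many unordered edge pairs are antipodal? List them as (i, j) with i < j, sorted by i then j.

count = 1; pairs: (2,5)

α = atan 0.2 = 11.31°;  2α = 22.62°
n_0 = (+0.5457, -0.8380)
n_1 = (+1.0000, +0.0076)
n_2 = (+0.2434, +0.9699)
n_3 = (-0.8951, +0.4458)
n_4 = (-0.8729, -0.4878)
n_5 = (-0.2701, -0.9628)
  (0,1): δ = 122.63°  ·
  (0,2): δ = 47.16°  ·
  (0,3): δ = 30.45°  ·
  (0,4): δ = 86.13°  ·
  (0,5): δ = 131.26°  ·
  (1,2): δ = 104.52°  ·
  (1,3): δ = 26.91°  ·
  (1,4): δ = 28.76°  ·
  (1,5): δ = 73.89°  ·
  (2,3): δ = 102.39°  ·
  (2,4): δ = 46.72°  ·
  (2,5): δ = 1.59°  ✓
  (3,4): δ = 124.33°  ·
  (3,5): δ = 79.20°  ·
  (4,5): δ = 134.87°  ·
antipodal pairs: 1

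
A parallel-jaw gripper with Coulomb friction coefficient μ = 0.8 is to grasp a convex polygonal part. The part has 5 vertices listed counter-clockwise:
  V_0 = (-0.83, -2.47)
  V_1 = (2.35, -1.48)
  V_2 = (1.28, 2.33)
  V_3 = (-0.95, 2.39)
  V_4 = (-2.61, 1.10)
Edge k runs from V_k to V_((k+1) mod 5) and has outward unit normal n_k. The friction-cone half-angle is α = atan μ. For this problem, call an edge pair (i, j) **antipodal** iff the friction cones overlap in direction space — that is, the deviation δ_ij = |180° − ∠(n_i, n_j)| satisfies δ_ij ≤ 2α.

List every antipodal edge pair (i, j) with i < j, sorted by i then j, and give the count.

count = 5; pairs: (0,2), (0,3), (1,3), (1,4), (2,4)

α = atan 0.8 = 38.66°;  2α = 77.32°
n_0 = (+0.2972, -0.9548)
n_1 = (+0.9628, +0.2704)
n_2 = (+0.0269, +0.9996)
n_3 = (-0.6136, +0.7896)
n_4 = (-0.8949, -0.4462)
  (0,1): δ = 91.61°  ·
  (0,2): δ = 18.83°  ✓
  (0,3): δ = 20.56°  ✓
  (0,4): δ = 99.21°  ·
  (1,2): δ = 107.23°  ·
  (1,3): δ = 67.84°  ✓
  (1,4): δ = 10.81°  ✓
  (2,3): δ = 140.61°  ·
  (2,4): δ = 61.96°  ✓
  (3,4): δ = 101.35°  ·
antipodal pairs: 5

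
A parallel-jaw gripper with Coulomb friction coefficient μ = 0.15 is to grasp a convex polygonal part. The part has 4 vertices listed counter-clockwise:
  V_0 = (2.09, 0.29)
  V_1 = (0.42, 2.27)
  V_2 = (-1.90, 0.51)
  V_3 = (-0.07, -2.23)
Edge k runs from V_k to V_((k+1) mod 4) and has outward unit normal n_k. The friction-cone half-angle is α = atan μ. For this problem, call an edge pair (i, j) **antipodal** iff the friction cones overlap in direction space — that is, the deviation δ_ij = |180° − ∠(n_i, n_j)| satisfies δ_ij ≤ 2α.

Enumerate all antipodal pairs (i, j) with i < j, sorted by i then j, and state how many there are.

count = 2; pairs: (0,2), (1,3)

α = atan 0.15 = 8.53°;  2α = 17.06°
n_0 = (+0.7644, +0.6447)
n_1 = (-0.6044, +0.7967)
n_2 = (-0.8316, -0.5554)
n_3 = (+0.7593, -0.6508)
  (0,1): δ = 92.96°  ·
  (0,2): δ = 6.41°  ✓
  (0,3): δ = 99.25°  ·
  (1,2): δ = 93.45°  ·
  (1,3): δ = 12.21°  ✓
  (2,3): δ = 74.34°  ·
antipodal pairs: 2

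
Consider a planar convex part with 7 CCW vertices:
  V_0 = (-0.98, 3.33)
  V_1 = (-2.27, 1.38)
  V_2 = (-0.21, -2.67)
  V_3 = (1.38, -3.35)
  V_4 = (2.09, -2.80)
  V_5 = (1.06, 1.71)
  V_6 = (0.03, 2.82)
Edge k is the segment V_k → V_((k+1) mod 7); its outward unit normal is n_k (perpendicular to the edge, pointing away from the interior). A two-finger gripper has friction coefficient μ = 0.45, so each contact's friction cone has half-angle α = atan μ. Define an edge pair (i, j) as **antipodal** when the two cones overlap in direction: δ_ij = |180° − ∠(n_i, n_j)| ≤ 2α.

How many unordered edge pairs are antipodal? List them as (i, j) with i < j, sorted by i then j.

count = 7; pairs: (0,3), (0,4), (1,4), (1,5), (1,6), (2,5), (2,6)

α = atan 0.45 = 24.23°;  2α = 48.46°
n_0 = (-0.8340, +0.5517)
n_1 = (-0.8913, -0.4534)
n_2 = (-0.3932, -0.9194)
n_3 = (+0.6124, -0.7905)
n_4 = (+0.9749, +0.2226)
n_5 = (+0.7330, +0.6802)
n_6 = (+0.4507, +0.8927)
  (0,1): δ = 119.55°  ·
  (0,2): δ = 79.67°  ·
  (0,3): δ = 18.75°  ✓
  (0,4): δ = 46.35°  ✓
  (0,5): δ = 76.35°  ·
  (0,6): δ = 96.69°  ·
  (1,2): δ = 140.11°  ·
  (1,3): δ = 79.20°  ·
  (1,4): δ = 14.10°  ✓
  (1,5): δ = 15.90°  ✓
  (1,6): δ = 36.25°  ✓
  (2,3): δ = 119.08°  ·
  (2,4): δ = 53.98°  ·
  (2,5): δ = 23.99°  ✓
  (2,6): δ = 3.64°  ✓
  (3,4): δ = 114.90°  ·
  (3,5): δ = 84.90°  ·
  (3,6): δ = 64.55°  ·
  (4,5): δ = 150.01°  ·
  (4,6): δ = 129.66°  ·
  (5,6): δ = 159.65°  ·
antipodal pairs: 7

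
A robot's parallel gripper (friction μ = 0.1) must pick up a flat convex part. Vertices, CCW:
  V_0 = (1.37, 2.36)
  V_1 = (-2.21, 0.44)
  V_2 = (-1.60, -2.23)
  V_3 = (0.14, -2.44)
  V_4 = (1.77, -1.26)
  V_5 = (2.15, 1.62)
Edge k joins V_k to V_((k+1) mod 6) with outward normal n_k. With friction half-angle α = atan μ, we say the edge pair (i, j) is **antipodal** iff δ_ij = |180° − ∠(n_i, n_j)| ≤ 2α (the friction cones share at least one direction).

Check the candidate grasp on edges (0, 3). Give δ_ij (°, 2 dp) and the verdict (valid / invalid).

δ = 7.70°, valid

α = atan 0.1 = 5.71°;  2α = 11.42°
edge 0: e_0 = (-3.58, -1.92);  n_0 = (-0.4726, +0.8813)
edge 3: e_3 = (+1.63, +1.18);  n_3 = (+0.5864, -0.8100)
∠(n_0, n_3) = 172.30°
δ = |180° − 172.30°| = 7.70°
7.70° ≤ 2α = 11.42°  →  valid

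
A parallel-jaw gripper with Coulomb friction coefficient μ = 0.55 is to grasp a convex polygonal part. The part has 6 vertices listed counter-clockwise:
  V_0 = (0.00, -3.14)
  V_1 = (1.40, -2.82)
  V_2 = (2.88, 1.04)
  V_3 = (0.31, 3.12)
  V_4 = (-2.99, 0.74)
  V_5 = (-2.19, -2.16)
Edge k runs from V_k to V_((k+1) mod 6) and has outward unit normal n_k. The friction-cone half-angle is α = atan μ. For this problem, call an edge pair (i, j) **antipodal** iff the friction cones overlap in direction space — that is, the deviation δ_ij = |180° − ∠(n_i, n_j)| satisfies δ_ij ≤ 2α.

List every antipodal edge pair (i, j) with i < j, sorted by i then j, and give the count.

count = 6; pairs: (0,2), (0,3), (1,3), (1,4), (2,4), (2,5)

α = atan 0.55 = 28.81°;  2α = 57.62°
n_0 = (+0.2228, -0.9749)
n_1 = (+0.9337, -0.3580)
n_2 = (+0.6291, +0.7773)
n_3 = (-0.5850, +0.8111)
n_4 = (-0.9640, -0.2659)
n_5 = (-0.4085, -0.9128)
  (0,1): δ = 123.85°  ·
  (0,2): δ = 51.86°  ✓
  (0,3): δ = 22.92°  ✓
  (0,4): δ = 92.55°  ·
  (0,5): δ = 143.02°  ·
  (1,2): δ = 108.01°  ·
  (1,3): δ = 33.22°  ✓
  (1,4): δ = 36.40°  ✓
  (1,5): δ = 86.87°  ·
  (2,3): δ = 105.22°  ·
  (2,4): δ = 35.59°  ✓
  (2,5): δ = 14.88°  ✓
  (3,4): δ = 110.38°  ·
  (3,5): δ = 59.91°  ·
  (4,5): δ = 129.53°  ·
antipodal pairs: 6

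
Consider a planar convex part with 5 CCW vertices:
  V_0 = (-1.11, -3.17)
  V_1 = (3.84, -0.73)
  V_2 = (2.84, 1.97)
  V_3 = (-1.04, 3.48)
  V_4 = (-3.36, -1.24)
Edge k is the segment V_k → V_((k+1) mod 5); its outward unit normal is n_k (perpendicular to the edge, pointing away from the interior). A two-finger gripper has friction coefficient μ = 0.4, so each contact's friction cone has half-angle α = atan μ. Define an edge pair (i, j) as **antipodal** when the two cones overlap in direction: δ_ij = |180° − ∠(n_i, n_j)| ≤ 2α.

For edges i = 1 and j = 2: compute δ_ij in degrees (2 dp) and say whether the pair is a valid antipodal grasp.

δ = 131.59°, invalid

α = atan 0.4 = 21.80°;  2α = 43.60°
edge 1: e_1 = (-1.00, +2.70);  n_1 = (+0.9377, +0.3473)
edge 2: e_2 = (-3.88, +1.51);  n_2 = (+0.3627, +0.9319)
∠(n_1, n_2) = 48.41°
δ = |180° − 48.41°| = 131.59°
131.59° > 2α = 43.60°  →  invalid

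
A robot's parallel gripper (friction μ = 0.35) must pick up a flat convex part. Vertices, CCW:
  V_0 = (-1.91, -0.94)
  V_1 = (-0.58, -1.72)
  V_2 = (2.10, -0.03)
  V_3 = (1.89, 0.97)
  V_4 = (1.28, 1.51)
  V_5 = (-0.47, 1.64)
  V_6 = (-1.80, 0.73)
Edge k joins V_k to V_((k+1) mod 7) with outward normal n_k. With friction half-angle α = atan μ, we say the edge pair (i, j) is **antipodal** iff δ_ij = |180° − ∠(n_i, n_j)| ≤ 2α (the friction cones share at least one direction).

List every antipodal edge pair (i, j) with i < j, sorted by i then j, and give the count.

α = atan 0.35 = 19.29°;  2α = 38.58°
n_0 = (-0.5059, -0.8626)
n_1 = (+0.5334, -0.8459)
n_2 = (+0.9787, +0.2055)
n_3 = (+0.6628, +0.7488)
n_4 = (+0.0741, +0.9973)
n_5 = (-0.5647, +0.8253)
n_6 = (-0.9978, +0.0657)
  (0,1): δ = 117.37°  ·
  (0,2): δ = 47.75°  ·
  (0,3): δ = 11.13°  ✓
  (0,4): δ = 26.14°  ✓
  (0,5): δ = 64.77°  ·
  (0,6): δ = 116.62°  ·
  (1,2): δ = 110.38°  ·
  (1,3): δ = 73.75°  ·
  (1,4): δ = 36.48°  ✓
  (1,5): δ = 2.14°  ✓
  (1,6): δ = 54.00°  ·
  (2,3): δ = 143.38°  ·
  (2,4): δ = 106.11°  ·
  (2,5): δ = 67.48°  ·
  (2,6): δ = 15.63°  ✓
  (3,4): δ = 142.73°  ·
  (3,5): δ = 104.10°  ·
  (3,6): δ = 52.25°  ·
  (4,5): δ = 141.37°  ·
  (4,6): δ = 89.52°  ·
  (5,6): δ = 128.15°  ·
antipodal pairs: 5

count = 5; pairs: (0,3), (0,4), (1,4), (1,5), (2,6)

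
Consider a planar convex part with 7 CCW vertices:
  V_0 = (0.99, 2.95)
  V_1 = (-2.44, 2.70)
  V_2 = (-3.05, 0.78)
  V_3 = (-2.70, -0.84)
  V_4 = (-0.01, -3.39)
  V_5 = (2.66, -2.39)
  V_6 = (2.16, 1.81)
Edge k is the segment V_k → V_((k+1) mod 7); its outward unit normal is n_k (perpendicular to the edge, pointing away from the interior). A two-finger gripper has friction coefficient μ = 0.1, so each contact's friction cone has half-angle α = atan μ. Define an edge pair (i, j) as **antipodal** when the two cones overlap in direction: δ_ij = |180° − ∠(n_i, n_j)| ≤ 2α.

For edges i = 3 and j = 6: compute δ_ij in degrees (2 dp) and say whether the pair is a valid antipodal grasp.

δ = 0.79°, valid

α = atan 0.1 = 5.71°;  2α = 11.42°
edge 3: e_3 = (+2.69, -2.55);  n_3 = (-0.6880, -0.7257)
edge 6: e_6 = (-1.17, +1.14);  n_6 = (+0.6979, +0.7162)
∠(n_3, n_6) = 179.21°
δ = |180° − 179.21°| = 0.79°
0.79° ≤ 2α = 11.42°  →  valid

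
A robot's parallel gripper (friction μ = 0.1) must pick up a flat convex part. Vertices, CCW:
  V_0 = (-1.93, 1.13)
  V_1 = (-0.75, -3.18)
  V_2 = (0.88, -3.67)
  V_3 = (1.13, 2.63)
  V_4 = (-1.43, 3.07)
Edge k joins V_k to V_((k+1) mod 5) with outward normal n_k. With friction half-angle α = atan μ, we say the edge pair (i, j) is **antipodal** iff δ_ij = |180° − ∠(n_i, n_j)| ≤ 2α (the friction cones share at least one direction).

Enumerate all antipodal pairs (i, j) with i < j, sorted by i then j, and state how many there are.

α = atan 0.1 = 5.71°;  2α = 11.42°
n_0 = (-0.9645, -0.2641)
n_1 = (-0.2879, -0.9577)
n_2 = (+0.9992, -0.0397)
n_3 = (+0.1694, +0.9855)
n_4 = (-0.9684, +0.2496)
  (0,1): δ = 122.04°  ·
  (0,2): δ = 17.58°  ·
  (0,3): δ = 64.94°  ·
  (0,4): δ = 150.24°  ·
  (1,2): δ = 75.54°  ·
  (1,3): δ = 6.98°  ✓
  (1,4): δ = 92.28°  ·
  (2,3): δ = 97.48°  ·
  (2,4): δ = 12.18°  ·
  (3,4): δ = 94.70°  ·
antipodal pairs: 1

count = 1; pairs: (1,3)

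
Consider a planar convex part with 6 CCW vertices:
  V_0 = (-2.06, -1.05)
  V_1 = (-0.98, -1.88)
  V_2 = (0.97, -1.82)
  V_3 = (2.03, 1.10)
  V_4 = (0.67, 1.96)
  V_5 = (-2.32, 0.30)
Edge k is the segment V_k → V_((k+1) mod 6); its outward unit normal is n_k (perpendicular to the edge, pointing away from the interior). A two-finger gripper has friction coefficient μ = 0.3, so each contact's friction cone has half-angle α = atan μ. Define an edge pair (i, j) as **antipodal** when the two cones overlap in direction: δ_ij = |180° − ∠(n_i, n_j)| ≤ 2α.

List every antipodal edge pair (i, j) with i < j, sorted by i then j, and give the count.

α = atan 0.3 = 16.70°;  2α = 33.40°
n_0 = (-0.6094, -0.7929)
n_1 = (+0.0308, -0.9995)
n_2 = (+0.9400, -0.3412)
n_3 = (+0.5345, +0.8452)
n_4 = (-0.4854, +0.8743)
n_5 = (-0.9820, -0.1891)
  (0,1): δ = 140.69°  ·
  (0,2): δ = 72.41°  ·
  (0,3): δ = 5.24°  ✓
  (0,4): δ = 66.58°  ·
  (0,5): δ = 138.44°  ·
  (1,2): δ = 111.71°  ·
  (1,3): δ = 34.07°  ·
  (1,4): δ = 27.28°  ✓
  (1,5): δ = 99.14°  ·
  (2,3): δ = 102.36°  ·
  (2,4): δ = 41.01°  ·
  (2,5): δ = 30.85°  ✓
  (3,4): δ = 118.65°  ·
  (3,5): δ = 46.79°  ·
  (4,5): δ = 108.14°  ·
antipodal pairs: 3

count = 3; pairs: (0,3), (1,4), (2,5)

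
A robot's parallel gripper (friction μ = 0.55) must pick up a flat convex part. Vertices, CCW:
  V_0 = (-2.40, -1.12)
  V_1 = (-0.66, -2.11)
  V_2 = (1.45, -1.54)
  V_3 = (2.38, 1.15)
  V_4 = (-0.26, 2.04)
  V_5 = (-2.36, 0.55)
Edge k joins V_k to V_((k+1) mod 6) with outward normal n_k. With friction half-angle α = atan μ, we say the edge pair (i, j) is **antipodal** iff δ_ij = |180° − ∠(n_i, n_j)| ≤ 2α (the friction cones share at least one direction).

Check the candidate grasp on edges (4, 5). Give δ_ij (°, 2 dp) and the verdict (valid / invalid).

δ = 126.73°, invalid

α = atan 0.55 = 28.81°;  2α = 57.62°
edge 4: e_4 = (-2.10, -1.49);  n_4 = (-0.5787, +0.8156)
edge 5: e_5 = (-0.04, -1.67);  n_5 = (-0.9997, +0.0239)
∠(n_4, n_5) = 53.27°
δ = |180° − 53.27°| = 126.73°
126.73° > 2α = 57.62°  →  invalid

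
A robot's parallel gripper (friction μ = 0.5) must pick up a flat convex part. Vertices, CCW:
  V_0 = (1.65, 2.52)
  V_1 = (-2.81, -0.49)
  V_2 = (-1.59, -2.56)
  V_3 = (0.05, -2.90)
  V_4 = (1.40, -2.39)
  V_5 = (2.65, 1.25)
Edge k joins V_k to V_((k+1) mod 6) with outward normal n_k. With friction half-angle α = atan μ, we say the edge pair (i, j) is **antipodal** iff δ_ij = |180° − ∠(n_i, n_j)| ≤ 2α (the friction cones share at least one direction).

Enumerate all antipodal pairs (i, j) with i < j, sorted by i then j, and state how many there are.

α = atan 0.5 = 26.57°;  2α = 53.13°
n_0 = (-0.5594, +0.8289)
n_1 = (-0.8615, -0.5077)
n_2 = (-0.2030, -0.9792)
n_3 = (+0.3534, -0.9355)
n_4 = (+0.9458, -0.3248)
n_5 = (+0.7857, +0.6186)
  (0,1): δ = 93.50°  ·
  (0,2): δ = 45.73°  ✓
  (0,3): δ = 13.32°  ✓
  (0,4): δ = 37.03°  ✓
  (0,5): δ = 94.20°  ·
  (1,2): δ = 132.23°  ·
  (1,3): δ = 99.82°  ·
  (1,4): δ = 49.47°  ✓
  (1,5): δ = 7.70°  ✓
  (2,3): δ = 147.59°  ·
  (2,4): δ = 97.24°  ·
  (2,5): δ = 40.07°  ✓
  (3,4): δ = 129.65°  ·
  (3,5): δ = 72.48°  ·
  (4,5): δ = 122.83°  ·
antipodal pairs: 6

count = 6; pairs: (0,2), (0,3), (0,4), (1,4), (1,5), (2,5)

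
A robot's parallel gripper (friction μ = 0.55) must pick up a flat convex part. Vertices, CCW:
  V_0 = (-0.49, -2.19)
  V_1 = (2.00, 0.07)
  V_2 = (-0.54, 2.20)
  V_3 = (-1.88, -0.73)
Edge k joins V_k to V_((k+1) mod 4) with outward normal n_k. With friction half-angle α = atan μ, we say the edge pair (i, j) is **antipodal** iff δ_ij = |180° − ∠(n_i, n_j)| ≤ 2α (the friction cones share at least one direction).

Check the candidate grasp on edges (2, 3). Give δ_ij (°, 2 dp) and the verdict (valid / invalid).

α = atan 0.55 = 28.81°;  2α = 57.62°
edge 2: e_2 = (-1.34, -2.93);  n_2 = (-0.9094, +0.4159)
edge 3: e_3 = (+1.39, -1.46);  n_3 = (-0.7243, -0.6895)
∠(n_2, n_3) = 68.17°
δ = |180° − 68.17°| = 111.83°
111.83° > 2α = 57.62°  →  invalid

δ = 111.83°, invalid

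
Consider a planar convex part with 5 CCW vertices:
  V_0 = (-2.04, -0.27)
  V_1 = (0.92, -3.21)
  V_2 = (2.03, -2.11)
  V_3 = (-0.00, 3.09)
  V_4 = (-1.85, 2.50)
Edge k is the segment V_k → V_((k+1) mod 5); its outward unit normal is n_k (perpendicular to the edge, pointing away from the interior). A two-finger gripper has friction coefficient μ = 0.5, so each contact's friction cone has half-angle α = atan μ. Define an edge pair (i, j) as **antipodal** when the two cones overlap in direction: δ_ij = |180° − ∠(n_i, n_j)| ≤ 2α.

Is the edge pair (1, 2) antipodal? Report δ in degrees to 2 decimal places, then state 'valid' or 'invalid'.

α = atan 0.5 = 26.57°;  2α = 53.13°
edge 1: e_1 = (+1.11, +1.10);  n_1 = (+0.7039, -0.7103)
edge 2: e_2 = (-2.03, +5.20);  n_2 = (+0.9315, +0.3637)
∠(n_1, n_2) = 66.58°
δ = |180° − 66.58°| = 113.42°
113.42° > 2α = 53.13°  →  invalid

δ = 113.42°, invalid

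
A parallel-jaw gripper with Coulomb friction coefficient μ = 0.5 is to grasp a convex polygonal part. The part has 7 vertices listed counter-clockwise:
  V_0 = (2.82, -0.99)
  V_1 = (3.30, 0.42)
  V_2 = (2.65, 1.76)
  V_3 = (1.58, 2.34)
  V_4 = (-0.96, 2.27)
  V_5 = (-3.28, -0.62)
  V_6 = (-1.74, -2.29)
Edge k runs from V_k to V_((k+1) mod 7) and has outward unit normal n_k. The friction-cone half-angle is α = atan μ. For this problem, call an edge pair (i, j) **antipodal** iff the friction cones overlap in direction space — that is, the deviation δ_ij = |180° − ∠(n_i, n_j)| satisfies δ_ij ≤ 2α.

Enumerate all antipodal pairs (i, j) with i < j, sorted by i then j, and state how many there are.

count = 7; pairs: (0,4), (1,5), (2,5), (2,6), (3,5), (3,6), (4,6)

α = atan 0.5 = 26.57°;  2α = 53.13°
n_0 = (+0.9466, -0.3223)
n_1 = (+0.8997, +0.4364)
n_2 = (+0.4765, +0.8791)
n_3 = (-0.0275, +0.9996)
n_4 = (-0.7798, +0.6260)
n_5 = (-0.7351, -0.6779)
n_6 = (+0.2742, -0.9617)
  (0,1): δ = 135.32°  ·
  (0,2): δ = 99.66°  ·
  (0,3): δ = 69.62°  ·
  (0,4): δ = 19.96°  ✓
  (0,5): δ = 61.48°  ·
  (0,6): δ = 124.71°  ·
  (1,2): δ = 144.34°  ·
  (1,3): δ = 114.30°  ·
  (1,4): δ = 64.63°  ·
  (1,5): δ = 16.80°  ✓
  (1,6): δ = 80.04°  ·
  (2,3): δ = 149.96°  ·
  (2,4): δ = 100.30°  ·
  (2,5): δ = 18.86°  ✓
  (2,6): δ = 44.37°  ✓
  (3,4): δ = 130.34°  ·
  (3,5): δ = 48.90°  ✓
  (3,6): δ = 14.33°  ✓
  (4,5): δ = 98.56°  ·
  (4,6): δ = 35.33°  ✓
  (5,6): δ = 116.77°  ·
antipodal pairs: 7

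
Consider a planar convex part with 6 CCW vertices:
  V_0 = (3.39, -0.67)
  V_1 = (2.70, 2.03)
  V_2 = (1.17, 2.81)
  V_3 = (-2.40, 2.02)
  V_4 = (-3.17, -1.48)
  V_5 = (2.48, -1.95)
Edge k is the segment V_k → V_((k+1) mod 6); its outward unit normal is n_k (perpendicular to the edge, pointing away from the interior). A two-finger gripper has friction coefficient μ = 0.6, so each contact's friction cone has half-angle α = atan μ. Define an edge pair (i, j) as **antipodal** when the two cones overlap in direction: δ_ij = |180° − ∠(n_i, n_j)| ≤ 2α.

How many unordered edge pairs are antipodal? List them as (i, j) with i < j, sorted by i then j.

count = 5; pairs: (0,3), (1,4), (2,4), (2,5), (3,5)

α = atan 0.6 = 30.96°;  2α = 61.93°
n_0 = (+0.9689, +0.2476)
n_1 = (+0.4542, +0.8909)
n_2 = (-0.2161, +0.9764)
n_3 = (-0.9766, +0.2149)
n_4 = (-0.0829, -0.9966)
n_5 = (+0.8150, -0.5794)
  (0,1): δ = 131.35°  ·
  (0,2): δ = 91.86°  ·
  (0,3): δ = 26.74°  ✓
  (0,4): δ = 70.91°  ·
  (0,5): δ = 130.25°  ·
  (1,2): δ = 140.51°  ·
  (1,3): δ = 75.39°  ·
  (1,4): δ = 22.26°  ✓
  (1,5): δ = 81.60°  ·
  (2,3): δ = 114.89°  ·
  (2,4): δ = 17.23°  ✓
  (2,5): δ = 42.11°  ✓
  (3,4): δ = 82.35°  ·
  (3,5): δ = 23.00°  ✓
  (4,5): δ = 120.66°  ·
antipodal pairs: 5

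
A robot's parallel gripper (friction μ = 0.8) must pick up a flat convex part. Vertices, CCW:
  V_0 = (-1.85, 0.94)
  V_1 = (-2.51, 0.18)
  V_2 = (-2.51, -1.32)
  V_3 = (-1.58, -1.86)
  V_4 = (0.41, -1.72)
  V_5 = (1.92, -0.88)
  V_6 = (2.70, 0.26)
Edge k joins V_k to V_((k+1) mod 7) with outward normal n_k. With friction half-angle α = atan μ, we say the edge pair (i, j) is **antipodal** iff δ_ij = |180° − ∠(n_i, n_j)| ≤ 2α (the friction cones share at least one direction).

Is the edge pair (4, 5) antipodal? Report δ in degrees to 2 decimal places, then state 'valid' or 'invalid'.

δ = 153.47°, invalid

α = atan 0.8 = 38.66°;  2α = 77.32°
edge 4: e_4 = (+1.51, +0.84);  n_4 = (+0.4861, -0.8739)
edge 5: e_5 = (+0.78, +1.14);  n_5 = (+0.8253, -0.5647)
∠(n_4, n_5) = 26.53°
δ = |180° − 26.53°| = 153.47°
153.47° > 2α = 77.32°  →  invalid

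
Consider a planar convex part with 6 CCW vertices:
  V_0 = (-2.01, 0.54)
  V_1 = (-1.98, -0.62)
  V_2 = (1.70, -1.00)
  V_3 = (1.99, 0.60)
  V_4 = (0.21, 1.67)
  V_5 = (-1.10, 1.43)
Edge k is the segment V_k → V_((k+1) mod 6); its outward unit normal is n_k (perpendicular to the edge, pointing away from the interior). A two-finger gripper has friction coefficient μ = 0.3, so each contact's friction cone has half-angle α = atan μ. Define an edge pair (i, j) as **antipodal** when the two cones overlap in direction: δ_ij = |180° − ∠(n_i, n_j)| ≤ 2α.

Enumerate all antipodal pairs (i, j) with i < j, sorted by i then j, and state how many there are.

count = 3; pairs: (0,2), (1,3), (1,4)

α = atan 0.3 = 16.70°;  2α = 33.40°
n_0 = (-0.9997, -0.0259)
n_1 = (-0.1027, -0.9947)
n_2 = (+0.9840, -0.1783)
n_3 = (+0.5152, +0.8571)
n_4 = (-0.1802, +0.9836)
n_5 = (-0.6992, +0.7149)
  (0,1): δ = 97.38°  ·
  (0,2): δ = 11.75°  ✓
  (0,3): δ = 57.51°  ·
  (0,4): δ = 98.90°  ·
  (0,5): δ = 132.88°  ·
  (1,2): δ = 94.38°  ·
  (1,3): δ = 25.12°  ✓
  (1,4): δ = 16.28°  ✓
  (1,5): δ = 50.26°  ·
  (2,3): δ = 110.74°  ·
  (2,4): δ = 69.34°  ·
  (2,5): δ = 35.36°  ·
  (3,4): δ = 138.61°  ·
  (3,5): δ = 104.63°  ·
  (4,5): δ = 146.02°  ·
antipodal pairs: 3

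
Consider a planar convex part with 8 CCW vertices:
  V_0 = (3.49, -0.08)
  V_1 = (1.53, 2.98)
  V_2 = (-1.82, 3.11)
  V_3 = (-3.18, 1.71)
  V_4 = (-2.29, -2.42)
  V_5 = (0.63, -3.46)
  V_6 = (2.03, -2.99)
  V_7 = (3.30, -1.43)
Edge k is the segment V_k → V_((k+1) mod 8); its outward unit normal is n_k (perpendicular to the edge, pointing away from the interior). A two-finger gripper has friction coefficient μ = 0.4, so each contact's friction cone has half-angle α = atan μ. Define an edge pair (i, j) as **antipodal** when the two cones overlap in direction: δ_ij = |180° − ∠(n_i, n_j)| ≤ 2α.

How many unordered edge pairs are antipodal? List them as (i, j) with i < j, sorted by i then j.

α = atan 0.4 = 21.80°;  2α = 43.60°
n_0 = (+0.8421, +0.5394)
n_1 = (+0.0388, +0.9992)
n_2 = (-0.7173, +0.6968)
n_3 = (-0.9776, -0.2107)
n_4 = (-0.3355, -0.9420)
n_5 = (+0.3183, -0.9480)
n_6 = (+0.7755, -0.6313)
n_7 = (+0.9902, -0.1394)
  (0,1): δ = 124.86°  ·
  (0,2): δ = 76.81°  ·
  (0,3): δ = 20.48°  ✓
  (0,4): δ = 37.76°  ✓
  (0,5): δ = 75.92°  ·
  (0,6): δ = 108.21°  ·
  (0,7): δ = 139.35°  ·
  (1,2): δ = 131.95°  ·
  (1,3): δ = 75.62°  ·
  (1,4): δ = 17.38°  ✓
  (1,5): δ = 20.78°  ✓
  (1,6): δ = 53.07°  ·
  (1,7): δ = 84.21°  ·
  (2,3): δ = 123.67°  ·
  (2,4): δ = 65.43°  ·
  (2,5): δ = 27.27°  ✓
  (2,6): δ = 5.02°  ✓
  (2,7): δ = 36.16°  ✓
  (3,4): δ = 121.77°  ·
  (3,5): δ = 83.60°  ·
  (3,6): δ = 51.31°  ·
  (3,7): δ = 20.17°  ✓
  (4,5): δ = 141.84°  ·
  (4,6): δ = 109.55°  ·
  (4,7): δ = 78.41°  ·
  (5,6): δ = 147.71°  ·
  (5,7): δ = 116.57°  ·
  (6,7): δ = 148.86°  ·
antipodal pairs: 8

count = 8; pairs: (0,3), (0,4), (1,4), (1,5), (2,5), (2,6), (2,7), (3,7)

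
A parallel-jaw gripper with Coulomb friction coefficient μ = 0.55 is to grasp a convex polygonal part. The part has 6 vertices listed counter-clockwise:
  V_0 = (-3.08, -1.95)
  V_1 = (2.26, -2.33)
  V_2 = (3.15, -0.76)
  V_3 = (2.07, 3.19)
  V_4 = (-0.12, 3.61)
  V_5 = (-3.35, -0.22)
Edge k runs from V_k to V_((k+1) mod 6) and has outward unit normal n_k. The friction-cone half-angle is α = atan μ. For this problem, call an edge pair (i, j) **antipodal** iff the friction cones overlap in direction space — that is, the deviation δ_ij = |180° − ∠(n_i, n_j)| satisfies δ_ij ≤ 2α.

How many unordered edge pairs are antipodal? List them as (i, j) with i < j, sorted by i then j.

count = 6; pairs: (0,3), (0,4), (1,4), (1,5), (2,4), (2,5)

α = atan 0.55 = 28.81°;  2α = 57.62°
n_0 = (-0.0710, -0.9975)
n_1 = (+0.8699, -0.4932)
n_2 = (+0.9646, +0.2637)
n_3 = (+0.1883, +0.9821)
n_4 = (-0.7644, +0.6447)
n_5 = (-0.9880, -0.1542)
  (0,1): δ = 115.48°  ·
  (0,2): δ = 70.64°  ·
  (0,3): δ = 6.79°  ✓
  (0,4): δ = 53.93°  ✓
  (0,5): δ = 102.94°  ·
  (1,2): δ = 135.16°  ·
  (1,3): δ = 71.31°  ·
  (1,4): δ = 10.59°  ✓
  (1,5): δ = 38.42°  ✓
  (2,3): δ = 116.15°  ·
  (2,4): δ = 55.43°  ✓
  (2,5): δ = 6.42°  ✓
  (3,4): δ = 119.29°  ·
  (3,5): δ = 70.27°  ·
  (4,5): δ = 130.99°  ·
antipodal pairs: 6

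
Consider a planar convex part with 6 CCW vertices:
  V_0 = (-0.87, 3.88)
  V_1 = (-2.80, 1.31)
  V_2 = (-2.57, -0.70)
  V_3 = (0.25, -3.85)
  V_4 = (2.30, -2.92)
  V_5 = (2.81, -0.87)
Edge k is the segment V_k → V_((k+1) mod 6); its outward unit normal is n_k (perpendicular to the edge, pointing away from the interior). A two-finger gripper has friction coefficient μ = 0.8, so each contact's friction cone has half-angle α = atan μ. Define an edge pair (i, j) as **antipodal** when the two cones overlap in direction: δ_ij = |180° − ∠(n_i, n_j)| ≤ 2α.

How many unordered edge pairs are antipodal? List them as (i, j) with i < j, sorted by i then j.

α = atan 0.8 = 38.66°;  2α = 77.32°
n_0 = (-0.7996, +0.6005)
n_1 = (-0.9935, -0.1137)
n_2 = (-0.7451, -0.6670)
n_3 = (+0.4131, -0.9107)
n_4 = (+0.9704, -0.2414)
n_5 = (+0.7905, +0.6124)
  (0,1): δ = 136.57°  ·
  (0,2): δ = 101.26°  ·
  (0,3): δ = 28.69°  ✓
  (0,4): δ = 22.94°  ✓
  (0,5): δ = 74.67°  ✓
  (1,2): δ = 144.69°  ·
  (1,3): δ = 72.13°  ✓
  (1,4): δ = 20.50°  ✓
  (1,5): δ = 31.24°  ✓
  (2,3): δ = 107.43°  ·
  (2,4): δ = 55.81°  ✓
  (2,5): δ = 4.07°  ✓
  (3,4): δ = 128.37°  ·
  (3,5): δ = 76.64°  ✓
  (4,5): δ = 128.26°  ·
antipodal pairs: 9

count = 9; pairs: (0,3), (0,4), (0,5), (1,3), (1,4), (1,5), (2,4), (2,5), (3,5)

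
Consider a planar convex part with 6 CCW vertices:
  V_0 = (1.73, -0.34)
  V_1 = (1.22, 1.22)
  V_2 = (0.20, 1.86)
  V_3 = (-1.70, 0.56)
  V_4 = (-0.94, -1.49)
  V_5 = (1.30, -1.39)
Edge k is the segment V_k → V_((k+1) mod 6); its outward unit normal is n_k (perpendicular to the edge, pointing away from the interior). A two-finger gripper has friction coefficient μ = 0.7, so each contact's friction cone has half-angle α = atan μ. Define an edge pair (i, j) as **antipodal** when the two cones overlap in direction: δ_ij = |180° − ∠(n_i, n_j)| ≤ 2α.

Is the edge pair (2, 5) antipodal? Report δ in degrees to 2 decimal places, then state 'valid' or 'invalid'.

α = atan 0.7 = 34.99°;  2α = 69.98°
edge 2: e_2 = (-1.90, -1.30);  n_2 = (-0.5647, +0.8253)
edge 5: e_5 = (+0.43, +1.05);  n_5 = (+0.9254, -0.3790)
∠(n_2, n_5) = 146.65°
δ = |180° − 146.65°| = 33.35°
33.35° ≤ 2α = 69.98°  →  valid

δ = 33.35°, valid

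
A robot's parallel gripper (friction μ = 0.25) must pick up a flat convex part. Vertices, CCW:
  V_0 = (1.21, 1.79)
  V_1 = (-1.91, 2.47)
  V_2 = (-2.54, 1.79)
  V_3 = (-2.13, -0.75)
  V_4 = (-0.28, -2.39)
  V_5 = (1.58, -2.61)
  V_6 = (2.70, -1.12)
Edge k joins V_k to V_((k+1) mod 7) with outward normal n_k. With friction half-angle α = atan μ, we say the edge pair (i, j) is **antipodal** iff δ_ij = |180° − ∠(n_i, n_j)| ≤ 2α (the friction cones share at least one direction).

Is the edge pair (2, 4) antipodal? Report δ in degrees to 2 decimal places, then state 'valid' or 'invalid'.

δ = 105.92°, invalid

α = atan 0.25 = 14.04°;  2α = 28.07°
edge 2: e_2 = (+0.41, -2.54);  n_2 = (-0.9872, -0.1594)
edge 4: e_4 = (+1.86, -0.22);  n_4 = (-0.1175, -0.9931)
∠(n_2, n_4) = 74.08°
δ = |180° − 74.08°| = 105.92°
105.92° > 2α = 28.07°  →  invalid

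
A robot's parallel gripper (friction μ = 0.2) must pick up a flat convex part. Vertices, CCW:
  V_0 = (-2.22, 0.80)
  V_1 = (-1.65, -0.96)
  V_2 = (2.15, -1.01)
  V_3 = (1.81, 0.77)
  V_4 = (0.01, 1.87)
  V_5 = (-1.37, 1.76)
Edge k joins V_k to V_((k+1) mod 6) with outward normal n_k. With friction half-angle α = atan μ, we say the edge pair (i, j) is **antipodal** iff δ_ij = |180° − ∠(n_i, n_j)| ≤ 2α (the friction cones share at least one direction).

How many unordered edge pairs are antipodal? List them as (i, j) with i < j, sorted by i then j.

α = atan 0.2 = 11.31°;  2α = 22.62°
n_0 = (-0.9514, -0.3081)
n_1 = (-0.0132, -0.9999)
n_2 = (+0.9822, +0.1876)
n_3 = (+0.5215, +0.8533)
n_4 = (-0.0795, +0.9968)
n_5 = (-0.7487, +0.6629)
  (0,1): δ = 108.70°  ·
  (0,2): δ = 7.13°  ✓
  (0,3): δ = 40.63°  ·
  (0,4): δ = 76.61°  ·
  (0,5): δ = 120.53°  ·
  (1,2): δ = 78.43°  ·
  (1,3): δ = 30.68°  ·
  (1,4): δ = 5.31°  ✓
  (1,5): δ = 49.23°  ·
  (2,3): δ = 132.24°  ·
  (2,4): δ = 96.26°  ·
  (2,5): δ = 52.34°  ·
  (3,4): δ = 144.01°  ·
  (3,5): δ = 100.09°  ·
  (4,5): δ = 136.08°  ·
antipodal pairs: 2

count = 2; pairs: (0,2), (1,4)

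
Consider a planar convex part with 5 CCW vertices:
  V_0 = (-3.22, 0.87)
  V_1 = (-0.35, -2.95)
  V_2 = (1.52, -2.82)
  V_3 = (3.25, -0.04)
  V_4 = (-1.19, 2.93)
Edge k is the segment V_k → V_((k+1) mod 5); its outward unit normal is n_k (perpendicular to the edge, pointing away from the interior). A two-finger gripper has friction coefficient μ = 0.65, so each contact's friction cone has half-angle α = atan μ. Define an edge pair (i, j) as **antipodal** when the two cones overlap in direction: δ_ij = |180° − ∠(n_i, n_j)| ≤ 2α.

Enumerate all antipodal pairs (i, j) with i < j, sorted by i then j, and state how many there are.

count = 4; pairs: (0,3), (1,3), (1,4), (2,4)

α = atan 0.65 = 33.02°;  2α = 66.05°
n_0 = (-0.7995, -0.6007)
n_1 = (+0.0694, -0.9976)
n_2 = (+0.8490, -0.5284)
n_3 = (+0.5560, +0.8312)
n_4 = (-0.7123, +0.7019)
  (0,1): δ = 122.94°  ·
  (0,2): δ = 68.81°  ·
  (0,3): δ = 19.30°  ✓
  (0,4): δ = 98.50°  ·
  (1,2): δ = 125.87°  ·
  (1,3): δ = 37.76°  ✓
  (1,4): δ = 41.44°  ✓
  (2,3): δ = 91.89°  ·
  (2,4): δ = 12.69°  ✓
  (3,4): δ = 100.80°  ·
antipodal pairs: 4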